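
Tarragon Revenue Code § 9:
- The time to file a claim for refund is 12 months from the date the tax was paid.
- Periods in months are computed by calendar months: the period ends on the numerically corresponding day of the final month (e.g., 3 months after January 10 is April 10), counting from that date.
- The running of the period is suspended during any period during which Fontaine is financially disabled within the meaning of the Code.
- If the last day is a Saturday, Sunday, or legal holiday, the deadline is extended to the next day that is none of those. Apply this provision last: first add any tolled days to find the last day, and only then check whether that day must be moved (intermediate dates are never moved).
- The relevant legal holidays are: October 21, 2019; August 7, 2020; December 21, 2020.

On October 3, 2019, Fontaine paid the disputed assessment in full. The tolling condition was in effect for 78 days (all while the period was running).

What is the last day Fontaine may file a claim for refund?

December 22, 2020

12 months after October 3, 2019 is October 3, 2020.
Tolling adds 78 days: October 3, 2020 + 78 days = December 20, 2020.
December 20, 2020 is Sunday; December 21, 2020 is a listed holiday. The next qualifying day is December 22, 2020.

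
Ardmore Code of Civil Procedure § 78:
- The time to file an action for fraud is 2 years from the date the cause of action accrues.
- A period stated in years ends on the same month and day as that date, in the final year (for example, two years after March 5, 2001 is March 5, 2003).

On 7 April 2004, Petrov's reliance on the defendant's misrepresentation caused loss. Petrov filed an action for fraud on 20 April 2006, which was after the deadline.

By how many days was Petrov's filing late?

2 years after 7 April 2004 is April 7, 2006.
The deadline is April 7, 2006; from April 7, 2006 to April 20, 2006 is 13 days.

13 days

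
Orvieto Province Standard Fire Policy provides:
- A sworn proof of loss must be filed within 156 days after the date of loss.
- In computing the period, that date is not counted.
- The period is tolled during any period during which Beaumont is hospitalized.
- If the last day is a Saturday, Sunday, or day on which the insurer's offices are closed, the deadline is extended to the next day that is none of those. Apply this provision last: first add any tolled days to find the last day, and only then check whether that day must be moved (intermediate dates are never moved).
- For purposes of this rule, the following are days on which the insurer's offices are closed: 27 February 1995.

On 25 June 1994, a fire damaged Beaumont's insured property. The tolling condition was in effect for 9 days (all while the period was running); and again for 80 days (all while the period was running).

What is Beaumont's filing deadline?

February 28, 1995

156 days after 25 June 1994 is November 28, 1994.
Tolling adds 9 days: November 28, 1994 + 9 days = December 7, 1994.
Tolling adds 80 days: December 7, 1994 + 80 days = February 25, 1995.
February 25, 1995 is Saturday; February 26, 1995 is Sunday; February 27, 1995 is a listed holiday. The next qualifying day is February 28, 1995.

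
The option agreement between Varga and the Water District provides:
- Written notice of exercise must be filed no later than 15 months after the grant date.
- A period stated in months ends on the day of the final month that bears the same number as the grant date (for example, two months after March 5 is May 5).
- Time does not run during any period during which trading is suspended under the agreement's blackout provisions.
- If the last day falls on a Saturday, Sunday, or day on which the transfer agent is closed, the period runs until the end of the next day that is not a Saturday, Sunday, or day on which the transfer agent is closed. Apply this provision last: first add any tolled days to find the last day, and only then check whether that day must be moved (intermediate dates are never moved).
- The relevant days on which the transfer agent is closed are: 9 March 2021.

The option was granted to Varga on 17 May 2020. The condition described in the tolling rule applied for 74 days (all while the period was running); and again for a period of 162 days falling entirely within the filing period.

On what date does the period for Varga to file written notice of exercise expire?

15 months after 17 May 2020 is August 17, 2021.
Tolling adds 74 days: August 17, 2021 + 74 days = October 30, 2021.
Tolling adds 162 days: October 30, 2021 + 162 days = April 10, 2022.
April 10, 2022 is Sunday. The next qualifying day is April 11, 2022.

April 11, 2022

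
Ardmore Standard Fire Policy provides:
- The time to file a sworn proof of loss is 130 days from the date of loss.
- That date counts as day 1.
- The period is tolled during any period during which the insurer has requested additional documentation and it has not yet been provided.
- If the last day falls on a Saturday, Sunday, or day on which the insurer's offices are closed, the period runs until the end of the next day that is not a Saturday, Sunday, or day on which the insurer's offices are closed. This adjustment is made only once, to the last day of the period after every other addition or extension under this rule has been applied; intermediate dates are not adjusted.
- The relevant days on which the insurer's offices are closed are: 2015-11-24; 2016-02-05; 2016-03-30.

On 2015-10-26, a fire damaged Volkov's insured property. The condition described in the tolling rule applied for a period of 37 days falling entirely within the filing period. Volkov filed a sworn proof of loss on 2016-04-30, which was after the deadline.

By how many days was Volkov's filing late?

Counting 2015-10-26 as day 1, day 130 is March 3, 2016.
Tolling adds 37 days: March 3, 2016 + 37 days = April 9, 2016.
April 9, 2016 is Saturday; April 10, 2016 is Sunday. The next qualifying day is April 11, 2016.
The deadline is April 11, 2016; from April 11, 2016 to April 30, 2016 is 19 days.

19 days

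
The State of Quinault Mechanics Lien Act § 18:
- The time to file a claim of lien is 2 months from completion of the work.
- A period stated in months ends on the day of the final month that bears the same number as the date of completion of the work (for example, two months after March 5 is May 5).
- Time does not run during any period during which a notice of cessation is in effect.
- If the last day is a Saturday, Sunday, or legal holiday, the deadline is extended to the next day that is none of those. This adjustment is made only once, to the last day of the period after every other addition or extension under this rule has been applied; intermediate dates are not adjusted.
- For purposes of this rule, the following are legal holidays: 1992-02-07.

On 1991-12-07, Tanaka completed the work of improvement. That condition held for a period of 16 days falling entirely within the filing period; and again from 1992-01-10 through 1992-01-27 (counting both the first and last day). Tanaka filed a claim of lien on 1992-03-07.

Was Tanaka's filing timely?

2 months after 1991-12-07 is February 7, 1992.
Tolling adds 16 days: February 7, 1992 + 16 days = February 23, 1992.
From January 10, 1992 through January 27, 1992 inclusive is 18 days; tolling adds 18 days: February 23, 1992 + 18 days = March 12, 1992.
March 12, 1992 is a Thursday and not a legal holiday, so no extension applies.
The deadline is March 12, 1992; the filing on March 7, 1992 is on or before that date.

Yes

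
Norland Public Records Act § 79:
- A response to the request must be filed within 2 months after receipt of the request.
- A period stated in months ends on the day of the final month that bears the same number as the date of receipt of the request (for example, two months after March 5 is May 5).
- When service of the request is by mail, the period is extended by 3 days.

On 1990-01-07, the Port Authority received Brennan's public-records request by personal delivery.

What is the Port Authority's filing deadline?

2 months after 1990-01-07 is March 7, 1990.
Service was not by mail, so no mail extension applies.

March 7, 1990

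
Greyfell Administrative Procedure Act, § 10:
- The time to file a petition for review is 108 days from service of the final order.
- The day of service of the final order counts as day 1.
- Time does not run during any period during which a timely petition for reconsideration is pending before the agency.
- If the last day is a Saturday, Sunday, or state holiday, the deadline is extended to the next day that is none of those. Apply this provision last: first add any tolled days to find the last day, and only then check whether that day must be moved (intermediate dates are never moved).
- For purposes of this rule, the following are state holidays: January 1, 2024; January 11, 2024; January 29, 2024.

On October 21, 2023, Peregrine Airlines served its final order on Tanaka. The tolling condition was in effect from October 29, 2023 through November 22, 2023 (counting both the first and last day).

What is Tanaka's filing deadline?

March 1, 2024

Counting October 21, 2023 as day 1, day 108 is February 5, 2024.
From October 29, 2023 through November 22, 2023 inclusive is 25 days; tolling adds 25 days: February 5, 2024 + 25 days = March 1, 2024.
March 1, 2024 is a Friday and not a state holiday, so no extension applies.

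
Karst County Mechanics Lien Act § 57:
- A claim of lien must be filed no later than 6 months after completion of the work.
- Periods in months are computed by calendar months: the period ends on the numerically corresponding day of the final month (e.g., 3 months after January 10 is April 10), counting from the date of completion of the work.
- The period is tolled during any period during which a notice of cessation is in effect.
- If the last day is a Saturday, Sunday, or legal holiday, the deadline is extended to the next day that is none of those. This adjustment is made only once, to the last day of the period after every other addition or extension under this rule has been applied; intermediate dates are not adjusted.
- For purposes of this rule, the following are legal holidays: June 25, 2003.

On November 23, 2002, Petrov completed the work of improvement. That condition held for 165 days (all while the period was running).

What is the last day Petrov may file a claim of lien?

6 months after November 23, 2002 is May 23, 2003.
Tolling adds 165 days: May 23, 2003 + 165 days = November 4, 2003.
November 4, 2003 is a Tuesday and not a legal holiday, so no extension applies.

November 4, 2003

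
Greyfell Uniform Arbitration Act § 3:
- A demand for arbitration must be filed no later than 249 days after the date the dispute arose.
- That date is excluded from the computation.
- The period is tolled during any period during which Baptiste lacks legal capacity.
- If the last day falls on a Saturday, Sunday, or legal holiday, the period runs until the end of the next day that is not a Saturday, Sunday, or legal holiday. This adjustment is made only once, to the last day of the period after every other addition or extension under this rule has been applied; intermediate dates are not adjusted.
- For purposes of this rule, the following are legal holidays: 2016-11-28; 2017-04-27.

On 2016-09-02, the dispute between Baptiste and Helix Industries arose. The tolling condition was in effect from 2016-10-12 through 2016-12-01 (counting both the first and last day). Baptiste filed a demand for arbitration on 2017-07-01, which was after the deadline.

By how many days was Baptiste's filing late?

2 days

249 days after 2016-09-02 is May 9, 2017.
From October 12, 2016 through December 1, 2016 inclusive is 51 days; tolling adds 51 days: May 9, 2017 + 51 days = June 29, 2017.
June 29, 2017 is a Thursday and not a legal holiday, so no extension applies.
The deadline is June 29, 2017; from June 29, 2017 to July 1, 2017 is 2 days.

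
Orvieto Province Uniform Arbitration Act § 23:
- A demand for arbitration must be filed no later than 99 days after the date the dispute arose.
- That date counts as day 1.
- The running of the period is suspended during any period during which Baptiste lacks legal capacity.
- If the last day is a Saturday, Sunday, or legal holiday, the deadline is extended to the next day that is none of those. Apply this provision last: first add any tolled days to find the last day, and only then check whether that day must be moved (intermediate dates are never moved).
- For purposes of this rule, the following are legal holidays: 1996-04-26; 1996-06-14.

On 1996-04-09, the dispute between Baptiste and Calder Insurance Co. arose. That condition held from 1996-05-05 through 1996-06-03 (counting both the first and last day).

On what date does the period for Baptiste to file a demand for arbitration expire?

Counting 1996-04-09 as day 1, day 99 is July 16, 1996.
From May 5, 1996 through June 3, 1996 inclusive is 30 days; tolling adds 30 days: July 16, 1996 + 30 days = August 15, 1996.
August 15, 1996 is a Thursday and not a legal holiday, so no extension applies.

August 15, 1996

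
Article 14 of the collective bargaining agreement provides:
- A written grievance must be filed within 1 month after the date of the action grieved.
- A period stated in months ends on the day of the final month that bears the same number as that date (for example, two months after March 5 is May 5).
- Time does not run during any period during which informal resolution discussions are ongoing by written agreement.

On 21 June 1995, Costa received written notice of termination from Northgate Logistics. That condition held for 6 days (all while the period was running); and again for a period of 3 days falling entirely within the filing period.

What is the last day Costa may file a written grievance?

July 30, 1995

1 month after 21 June 1995 is July 21, 1995.
Tolling adds 6 days: July 21, 1995 + 6 days = July 27, 1995.
Tolling adds 3 days: July 27, 1995 + 3 days = July 30, 1995.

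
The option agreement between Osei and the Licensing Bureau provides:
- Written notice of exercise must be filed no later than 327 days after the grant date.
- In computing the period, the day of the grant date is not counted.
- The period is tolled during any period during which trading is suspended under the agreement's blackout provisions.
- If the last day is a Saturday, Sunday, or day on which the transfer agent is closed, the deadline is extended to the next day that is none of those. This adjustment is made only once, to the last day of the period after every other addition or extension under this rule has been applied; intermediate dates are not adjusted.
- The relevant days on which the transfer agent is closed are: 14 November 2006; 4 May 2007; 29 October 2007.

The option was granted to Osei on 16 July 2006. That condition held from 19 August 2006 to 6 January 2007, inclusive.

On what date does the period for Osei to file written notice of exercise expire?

327 days after 16 July 2006 is June 8, 2007.
From August 19, 2006 through January 6, 2007 inclusive is 141 days; tolling adds 141 days: June 8, 2007 + 141 days = October 27, 2007.
October 27, 2007 is Saturday; October 28, 2007 is Sunday; October 29, 2007 is a listed holiday. The next qualifying day is October 30, 2007.

October 30, 2007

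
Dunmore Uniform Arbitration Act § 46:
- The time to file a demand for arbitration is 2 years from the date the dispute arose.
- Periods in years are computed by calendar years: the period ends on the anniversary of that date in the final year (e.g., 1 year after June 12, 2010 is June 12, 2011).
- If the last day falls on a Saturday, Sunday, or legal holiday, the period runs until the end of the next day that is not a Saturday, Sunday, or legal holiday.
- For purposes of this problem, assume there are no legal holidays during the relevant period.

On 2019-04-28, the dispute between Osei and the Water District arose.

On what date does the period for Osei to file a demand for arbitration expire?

April 28, 2021

2 years after 2019-04-28 is April 28, 2021.
April 28, 2021 is a Wednesday and not a legal holiday, so no extension applies.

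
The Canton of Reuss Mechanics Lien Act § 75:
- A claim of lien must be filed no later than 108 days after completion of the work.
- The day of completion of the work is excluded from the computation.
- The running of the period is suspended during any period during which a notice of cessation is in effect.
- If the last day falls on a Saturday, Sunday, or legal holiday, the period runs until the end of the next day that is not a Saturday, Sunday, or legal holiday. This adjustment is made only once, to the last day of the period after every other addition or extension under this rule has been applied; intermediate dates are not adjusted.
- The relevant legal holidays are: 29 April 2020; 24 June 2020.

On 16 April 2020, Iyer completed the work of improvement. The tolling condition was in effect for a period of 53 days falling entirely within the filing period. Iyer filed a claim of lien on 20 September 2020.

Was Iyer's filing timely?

108 days after 16 April 2020 is August 2, 2020.
Tolling adds 53 days: August 2, 2020 + 53 days = September 24, 2020.
September 24, 2020 is a Thursday and not a legal holiday, so no extension applies.
The deadline is September 24, 2020; the filing on September 20, 2020 is on or before that date.

Yes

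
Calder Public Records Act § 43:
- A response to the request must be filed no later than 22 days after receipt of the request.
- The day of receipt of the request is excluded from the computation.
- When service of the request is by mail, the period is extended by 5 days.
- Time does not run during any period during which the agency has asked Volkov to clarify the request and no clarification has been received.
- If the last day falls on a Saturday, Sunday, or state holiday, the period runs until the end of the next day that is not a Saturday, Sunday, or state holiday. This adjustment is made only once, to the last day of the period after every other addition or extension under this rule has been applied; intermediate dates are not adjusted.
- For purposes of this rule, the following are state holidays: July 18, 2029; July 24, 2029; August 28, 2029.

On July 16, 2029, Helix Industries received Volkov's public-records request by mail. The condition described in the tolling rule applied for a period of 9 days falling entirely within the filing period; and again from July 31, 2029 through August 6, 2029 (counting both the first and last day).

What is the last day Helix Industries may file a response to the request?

August 29, 2029

22 days after July 16, 2029 is August 7, 2029.
Service was by mail, adding 5 days: August 7, 2029 + 5 days = August 12, 2029.
Tolling adds 9 days: August 12, 2029 + 9 days = August 21, 2029.
From July 31, 2029 through August 6, 2029 inclusive is 7 days; tolling adds 7 days: August 21, 2029 + 7 days = August 28, 2029.
August 28, 2029 is a listed holiday. The next qualifying day is August 29, 2029.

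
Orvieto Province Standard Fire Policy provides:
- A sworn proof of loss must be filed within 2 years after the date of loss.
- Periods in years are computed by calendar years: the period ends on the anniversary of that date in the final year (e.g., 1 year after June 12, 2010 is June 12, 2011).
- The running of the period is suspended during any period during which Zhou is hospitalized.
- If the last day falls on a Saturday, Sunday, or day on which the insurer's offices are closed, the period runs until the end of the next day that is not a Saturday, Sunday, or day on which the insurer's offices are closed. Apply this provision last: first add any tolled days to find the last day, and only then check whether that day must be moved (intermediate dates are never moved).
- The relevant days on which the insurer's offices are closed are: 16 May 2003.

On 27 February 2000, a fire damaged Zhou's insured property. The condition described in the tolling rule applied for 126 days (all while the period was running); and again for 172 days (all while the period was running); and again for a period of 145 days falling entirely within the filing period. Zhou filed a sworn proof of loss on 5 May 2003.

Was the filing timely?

2 years after 27 February 2000 is February 27, 2002.
Tolling adds 126 days: February 27, 2002 + 126 days = July 3, 2002.
Tolling adds 172 days: July 3, 2002 + 172 days = December 22, 2002.
Tolling adds 145 days: December 22, 2002 + 145 days = May 16, 2003.
May 16, 2003 is a listed holiday; May 17, 2003 is Saturday; May 18, 2003 is Sunday. The next qualifying day is May 19, 2003.
The deadline is May 19, 2003; the filing on May 5, 2003 is on or before that date.

Yes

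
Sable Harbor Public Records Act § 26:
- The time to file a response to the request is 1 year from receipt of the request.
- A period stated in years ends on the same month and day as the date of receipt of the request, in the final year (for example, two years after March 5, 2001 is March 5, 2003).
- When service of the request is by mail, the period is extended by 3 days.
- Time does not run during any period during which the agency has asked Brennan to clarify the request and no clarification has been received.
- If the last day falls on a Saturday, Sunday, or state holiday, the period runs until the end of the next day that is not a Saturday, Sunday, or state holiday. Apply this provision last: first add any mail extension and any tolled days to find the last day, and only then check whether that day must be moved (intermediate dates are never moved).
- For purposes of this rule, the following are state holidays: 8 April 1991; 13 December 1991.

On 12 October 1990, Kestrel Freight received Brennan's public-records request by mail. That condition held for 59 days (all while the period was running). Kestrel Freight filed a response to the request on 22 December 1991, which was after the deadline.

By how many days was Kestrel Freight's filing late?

6 days

1 year after 12 October 1990 is October 12, 1991.
Service was by mail, adding 3 days: October 12, 1991 + 3 days = October 15, 1991.
Tolling adds 59 days: October 15, 1991 + 59 days = December 13, 1991.
December 13, 1991 is a listed holiday; December 14, 1991 is Saturday; December 15, 1991 is Sunday. The next qualifying day is December 16, 1991.
The deadline is December 16, 1991; from December 16, 1991 to December 22, 1991 is 6 days.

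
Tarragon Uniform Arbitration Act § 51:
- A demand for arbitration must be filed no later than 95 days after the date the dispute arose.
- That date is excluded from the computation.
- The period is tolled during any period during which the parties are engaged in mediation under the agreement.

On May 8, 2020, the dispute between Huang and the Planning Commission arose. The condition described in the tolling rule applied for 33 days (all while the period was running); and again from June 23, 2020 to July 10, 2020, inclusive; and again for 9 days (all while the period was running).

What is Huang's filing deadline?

October 10, 2020

95 days after May 8, 2020 is August 11, 2020.
Tolling adds 33 days: August 11, 2020 + 33 days = September 13, 2020.
From June 23, 2020 through July 10, 2020 inclusive is 18 days; tolling adds 18 days: September 13, 2020 + 18 days = October 1, 2020.
Tolling adds 9 days: October 1, 2020 + 9 days = October 10, 2020.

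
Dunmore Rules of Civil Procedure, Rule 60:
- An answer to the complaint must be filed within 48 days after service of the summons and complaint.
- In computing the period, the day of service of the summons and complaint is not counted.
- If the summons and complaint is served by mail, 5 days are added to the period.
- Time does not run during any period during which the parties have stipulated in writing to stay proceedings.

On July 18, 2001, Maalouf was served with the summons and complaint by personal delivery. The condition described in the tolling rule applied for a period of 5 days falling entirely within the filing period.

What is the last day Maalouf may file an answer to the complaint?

September 9, 2001

48 days after July 18, 2001 is September 4, 2001.
Service was not by mail, so no mail extension applies.
Tolling adds 5 days: September 4, 2001 + 5 days = September 9, 2001.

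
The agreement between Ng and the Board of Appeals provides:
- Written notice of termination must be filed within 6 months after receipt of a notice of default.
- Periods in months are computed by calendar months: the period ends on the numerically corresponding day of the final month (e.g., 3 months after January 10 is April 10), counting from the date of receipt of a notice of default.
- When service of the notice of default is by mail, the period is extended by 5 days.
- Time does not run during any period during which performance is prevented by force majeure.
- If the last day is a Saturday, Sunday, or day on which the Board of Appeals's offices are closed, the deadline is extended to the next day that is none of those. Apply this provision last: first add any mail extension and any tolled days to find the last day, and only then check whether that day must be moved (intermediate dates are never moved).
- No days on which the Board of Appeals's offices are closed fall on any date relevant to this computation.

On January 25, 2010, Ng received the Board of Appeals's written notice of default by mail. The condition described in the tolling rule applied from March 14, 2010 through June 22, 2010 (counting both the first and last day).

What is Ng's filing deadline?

November 8, 2010

6 months after January 25, 2010 is July 25, 2010.
Service was by mail, adding 5 days: July 25, 2010 + 5 days = July 30, 2010.
From March 14, 2010 through June 22, 2010 inclusive is 101 days; tolling adds 101 days: July 30, 2010 + 101 days = November 8, 2010.
November 8, 2010 is a Monday and not a day on which the Board of Appeals's offices are closed, so no extension applies.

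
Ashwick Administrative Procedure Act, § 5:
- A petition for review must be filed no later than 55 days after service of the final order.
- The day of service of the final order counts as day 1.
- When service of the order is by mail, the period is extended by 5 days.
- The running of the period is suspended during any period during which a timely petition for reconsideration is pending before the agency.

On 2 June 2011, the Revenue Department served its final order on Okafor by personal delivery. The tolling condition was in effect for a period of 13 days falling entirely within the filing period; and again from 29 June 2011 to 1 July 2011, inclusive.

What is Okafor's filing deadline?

Counting 2 June 2011 as day 1, day 55 is July 26, 2011.
Service was not by mail, so no mail extension applies.
Tolling adds 13 days: July 26, 2011 + 13 days = August 8, 2011.
From June 29, 2011 through July 1, 2011 inclusive is 3 days; tolling adds 3 days: August 8, 2011 + 3 days = August 11, 2011.

August 11, 2011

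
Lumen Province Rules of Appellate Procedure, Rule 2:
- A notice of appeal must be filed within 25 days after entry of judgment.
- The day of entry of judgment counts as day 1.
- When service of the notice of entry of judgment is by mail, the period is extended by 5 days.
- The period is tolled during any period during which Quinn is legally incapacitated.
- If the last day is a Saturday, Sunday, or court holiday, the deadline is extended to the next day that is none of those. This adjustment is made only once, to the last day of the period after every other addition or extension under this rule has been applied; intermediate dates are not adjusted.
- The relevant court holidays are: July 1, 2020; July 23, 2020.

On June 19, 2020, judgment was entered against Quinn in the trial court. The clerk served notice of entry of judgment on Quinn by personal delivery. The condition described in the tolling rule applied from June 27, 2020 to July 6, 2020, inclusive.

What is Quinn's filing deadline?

Counting June 19, 2020 as day 1, day 25 is July 13, 2020.
Service was not by mail, so no mail extension applies.
From June 27, 2020 through July 6, 2020 inclusive is 10 days; tolling adds 10 days: July 13, 2020 + 10 days = July 23, 2020.
July 23, 2020 is a listed holiday. The next qualifying day is July 24, 2020.

July 24, 2020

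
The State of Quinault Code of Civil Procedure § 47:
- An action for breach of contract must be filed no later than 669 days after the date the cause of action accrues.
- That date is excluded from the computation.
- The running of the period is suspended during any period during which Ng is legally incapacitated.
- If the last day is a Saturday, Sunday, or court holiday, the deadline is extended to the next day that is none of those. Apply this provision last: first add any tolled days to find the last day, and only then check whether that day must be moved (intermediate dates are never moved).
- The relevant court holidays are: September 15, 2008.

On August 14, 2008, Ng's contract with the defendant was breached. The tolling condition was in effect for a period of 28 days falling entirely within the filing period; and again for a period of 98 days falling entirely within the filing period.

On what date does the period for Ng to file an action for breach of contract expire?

October 18, 2010

669 days after August 14, 2008 is June 14, 2010.
Tolling adds 28 days: June 14, 2010 + 28 days = July 12, 2010.
Tolling adds 98 days: July 12, 2010 + 98 days = October 18, 2010.
October 18, 2010 is a Monday and not a court holiday, so no extension applies.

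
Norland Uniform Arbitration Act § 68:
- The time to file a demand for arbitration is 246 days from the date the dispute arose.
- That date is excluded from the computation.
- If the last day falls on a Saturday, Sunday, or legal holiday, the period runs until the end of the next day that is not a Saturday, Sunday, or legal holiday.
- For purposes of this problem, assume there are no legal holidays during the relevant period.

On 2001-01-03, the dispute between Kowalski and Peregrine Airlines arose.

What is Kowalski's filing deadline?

246 days after 2001-01-03 is September 6, 2001.
September 6, 2001 is a Thursday and not a legal holiday, so no extension applies.

September 6, 2001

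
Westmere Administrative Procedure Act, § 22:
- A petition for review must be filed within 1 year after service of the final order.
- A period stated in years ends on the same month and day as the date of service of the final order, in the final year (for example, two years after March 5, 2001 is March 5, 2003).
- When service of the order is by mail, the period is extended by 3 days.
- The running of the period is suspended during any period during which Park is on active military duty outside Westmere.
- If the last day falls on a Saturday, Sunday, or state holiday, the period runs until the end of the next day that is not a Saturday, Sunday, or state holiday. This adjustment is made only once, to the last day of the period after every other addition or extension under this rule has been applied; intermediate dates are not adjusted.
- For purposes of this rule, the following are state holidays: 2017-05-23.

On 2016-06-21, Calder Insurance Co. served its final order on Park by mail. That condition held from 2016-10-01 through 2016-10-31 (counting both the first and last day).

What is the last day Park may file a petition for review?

1 year after 2016-06-21 is June 21, 2017.
Service was by mail, adding 3 days: June 21, 2017 + 3 days = June 24, 2017.
From October 1, 2016 through October 31, 2016 inclusive is 31 days; tolling adds 31 days: June 24, 2017 + 31 days = July 25, 2017.
July 25, 2017 is a Tuesday and not a state holiday, so no extension applies.

July 25, 2017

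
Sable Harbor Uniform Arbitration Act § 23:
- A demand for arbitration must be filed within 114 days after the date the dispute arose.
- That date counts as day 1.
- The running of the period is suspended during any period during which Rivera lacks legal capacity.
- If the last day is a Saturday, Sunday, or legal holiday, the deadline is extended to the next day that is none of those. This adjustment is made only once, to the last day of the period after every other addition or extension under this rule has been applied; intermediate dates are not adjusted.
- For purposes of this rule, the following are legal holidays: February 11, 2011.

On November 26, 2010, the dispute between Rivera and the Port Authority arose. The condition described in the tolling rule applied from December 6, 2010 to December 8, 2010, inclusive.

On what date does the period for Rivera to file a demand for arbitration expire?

March 22, 2011

Counting November 26, 2010 as day 1, day 114 is March 19, 2011.
From December 6, 2010 through December 8, 2010 inclusive is 3 days; tolling adds 3 days: March 19, 2011 + 3 days = March 22, 2011.
March 22, 2011 is a Tuesday and not a legal holiday, so no extension applies.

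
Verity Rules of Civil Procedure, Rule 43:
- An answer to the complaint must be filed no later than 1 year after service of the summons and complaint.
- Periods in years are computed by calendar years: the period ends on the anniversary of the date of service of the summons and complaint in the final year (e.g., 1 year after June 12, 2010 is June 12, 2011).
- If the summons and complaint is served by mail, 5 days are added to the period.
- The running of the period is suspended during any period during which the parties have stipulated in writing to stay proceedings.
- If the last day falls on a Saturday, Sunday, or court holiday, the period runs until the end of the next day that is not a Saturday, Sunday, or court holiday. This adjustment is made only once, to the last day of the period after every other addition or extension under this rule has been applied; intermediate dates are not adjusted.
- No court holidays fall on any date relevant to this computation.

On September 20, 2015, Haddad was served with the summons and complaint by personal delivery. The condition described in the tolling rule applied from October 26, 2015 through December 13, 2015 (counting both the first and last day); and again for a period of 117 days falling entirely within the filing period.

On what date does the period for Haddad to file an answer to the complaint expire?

March 6, 2017

1 year after September 20, 2015 is September 20, 2016.
Service was not by mail, so no mail extension applies.
From October 26, 2015 through December 13, 2015 inclusive is 49 days; tolling adds 49 days: September 20, 2016 + 49 days = November 8, 2016.
Tolling adds 117 days: November 8, 2016 + 117 days = March 5, 2017.
March 5, 2017 is Sunday. The next qualifying day is March 6, 2017.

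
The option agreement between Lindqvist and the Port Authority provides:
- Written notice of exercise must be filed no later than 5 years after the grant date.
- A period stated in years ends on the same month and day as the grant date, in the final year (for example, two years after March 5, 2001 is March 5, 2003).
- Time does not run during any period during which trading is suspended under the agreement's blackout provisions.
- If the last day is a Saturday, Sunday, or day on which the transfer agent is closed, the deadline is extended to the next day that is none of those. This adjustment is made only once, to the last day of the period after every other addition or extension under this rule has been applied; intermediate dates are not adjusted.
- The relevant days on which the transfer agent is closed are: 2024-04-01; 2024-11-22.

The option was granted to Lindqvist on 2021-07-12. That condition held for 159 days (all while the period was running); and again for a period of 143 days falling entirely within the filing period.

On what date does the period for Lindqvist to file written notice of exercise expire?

5 years after 2021-07-12 is July 12, 2026.
Tolling adds 159 days: July 12, 2026 + 159 days = December 18, 2026.
Tolling adds 143 days: December 18, 2026 + 143 days = May 10, 2027.
May 10, 2027 is a Monday and not a day on which the transfer agent is closed, so no extension applies.

May 10, 2027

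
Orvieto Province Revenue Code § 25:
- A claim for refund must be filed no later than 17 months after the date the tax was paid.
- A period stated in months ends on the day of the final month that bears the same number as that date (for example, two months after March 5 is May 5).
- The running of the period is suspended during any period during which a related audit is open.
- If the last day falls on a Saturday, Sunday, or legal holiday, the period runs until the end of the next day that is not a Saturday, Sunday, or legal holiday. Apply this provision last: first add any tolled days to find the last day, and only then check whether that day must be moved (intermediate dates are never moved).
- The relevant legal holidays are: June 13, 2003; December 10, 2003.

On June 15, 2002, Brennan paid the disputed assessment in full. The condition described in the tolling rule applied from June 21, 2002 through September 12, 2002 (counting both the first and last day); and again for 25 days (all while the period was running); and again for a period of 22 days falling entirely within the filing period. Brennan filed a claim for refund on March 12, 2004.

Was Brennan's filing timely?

17 months after June 15, 2002 is November 15, 2003.
From June 21, 2002 through September 12, 2002 inclusive is 84 days; tolling adds 84 days: November 15, 2003 + 84 days = February 7, 2004.
Tolling adds 25 days: February 7, 2004 + 25 days = March 3, 2004.
Tolling adds 22 days: March 3, 2004 + 22 days = March 25, 2004.
March 25, 2004 is a Thursday and not a legal holiday, so no extension applies.
The deadline is March 25, 2004; the filing on March 12, 2004 is on or before that date.

Yes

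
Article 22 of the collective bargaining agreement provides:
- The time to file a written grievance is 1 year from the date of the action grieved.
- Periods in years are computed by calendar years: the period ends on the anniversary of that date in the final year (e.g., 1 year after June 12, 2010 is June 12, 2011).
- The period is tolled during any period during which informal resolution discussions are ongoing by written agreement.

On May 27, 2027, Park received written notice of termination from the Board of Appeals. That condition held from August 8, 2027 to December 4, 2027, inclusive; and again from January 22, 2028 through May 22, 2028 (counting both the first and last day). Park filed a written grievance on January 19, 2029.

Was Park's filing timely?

Yes

1 year after May 27, 2027 is May 27, 2028.
From August 8, 2027 through December 4, 2027 inclusive is 119 days; tolling adds 119 days: May 27, 2028 + 119 days = September 23, 2028.
From January 22, 2028 through May 22, 2028 inclusive is 122 days; tolling adds 122 days: September 23, 2028 + 122 days = January 23, 2029.
The deadline is January 23, 2029; the filing on January 19, 2029 is on or before that date.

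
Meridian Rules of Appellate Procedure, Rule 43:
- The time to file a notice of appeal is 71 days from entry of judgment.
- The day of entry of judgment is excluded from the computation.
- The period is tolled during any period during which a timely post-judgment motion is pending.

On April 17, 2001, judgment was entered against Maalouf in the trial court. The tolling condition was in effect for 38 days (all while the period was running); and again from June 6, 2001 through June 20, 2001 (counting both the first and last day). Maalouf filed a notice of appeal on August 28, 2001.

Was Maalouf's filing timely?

No

71 days after April 17, 2001 is June 27, 2001.
Tolling adds 38 days: June 27, 2001 + 38 days = August 4, 2001.
From June 6, 2001 through June 20, 2001 inclusive is 15 days; tolling adds 15 days: August 4, 2001 + 15 days = August 19, 2001.
The deadline is August 19, 2001; the filing on August 28, 2001 is after that date.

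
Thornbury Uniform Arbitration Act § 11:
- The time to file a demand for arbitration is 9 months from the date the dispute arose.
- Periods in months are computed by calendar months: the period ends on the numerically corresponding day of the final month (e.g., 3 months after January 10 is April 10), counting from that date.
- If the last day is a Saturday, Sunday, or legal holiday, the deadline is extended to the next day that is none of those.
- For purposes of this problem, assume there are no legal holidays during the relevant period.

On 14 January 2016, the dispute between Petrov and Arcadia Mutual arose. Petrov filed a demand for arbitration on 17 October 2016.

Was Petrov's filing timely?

9 months after 14 January 2016 is October 14, 2016.
October 14, 2016 is a Friday and not a legal holiday, so no extension applies.
The deadline is October 14, 2016; the filing on October 17, 2016 is after that date.

No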